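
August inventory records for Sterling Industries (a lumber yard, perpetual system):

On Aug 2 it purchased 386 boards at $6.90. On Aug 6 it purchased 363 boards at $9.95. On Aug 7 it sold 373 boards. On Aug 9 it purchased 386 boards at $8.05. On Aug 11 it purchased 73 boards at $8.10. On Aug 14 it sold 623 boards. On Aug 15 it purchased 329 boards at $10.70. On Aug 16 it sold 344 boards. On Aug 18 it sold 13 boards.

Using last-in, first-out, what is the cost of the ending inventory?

Aug 7, 373 sold [LIFO — newest first]: 363 @ $9.95 + 10 @ $6.90 = $3,680.85
Aug 14, 623 sold [LIFO — newest first]: 73 @ $8.10 + 386 @ $8.05 + 164 @ $6.90 = $4,830.20
Aug 16, 344 sold [LIFO — newest first]: 329 @ $10.70 + 15 @ $6.90 = $3,623.80
Aug 18, 13 sold [LIFO — newest first]: 13 @ $6.90 = $89.70
Total COGS = $3,680.85 + $4,830.20 + $3,623.80 + $89.70 = $12,224.55
Ending inventory: 184 @ $6.90 = $1,269.60
Check: goods available $13,494.15 = COGS $12,224.55 + ending $1,269.60

Ending inventory = $1,269.60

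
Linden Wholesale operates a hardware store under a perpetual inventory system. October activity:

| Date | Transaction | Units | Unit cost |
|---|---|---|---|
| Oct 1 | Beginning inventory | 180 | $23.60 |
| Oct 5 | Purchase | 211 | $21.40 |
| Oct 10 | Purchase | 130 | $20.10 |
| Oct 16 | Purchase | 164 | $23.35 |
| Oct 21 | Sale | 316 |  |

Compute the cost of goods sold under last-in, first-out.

Oct 21, 316 sold [LIFO — newest first]: 164 @ $23.35 + 130 @ $20.10 + 22 @ $21.40 = $6,913.20
Ending inventory: 180 @ $23.60 + 189 @ $21.40 = $8,292.60
Check: goods available $15,205.80 = COGS $6,913.20 + ending $8,292.60

COGS = $6,913.20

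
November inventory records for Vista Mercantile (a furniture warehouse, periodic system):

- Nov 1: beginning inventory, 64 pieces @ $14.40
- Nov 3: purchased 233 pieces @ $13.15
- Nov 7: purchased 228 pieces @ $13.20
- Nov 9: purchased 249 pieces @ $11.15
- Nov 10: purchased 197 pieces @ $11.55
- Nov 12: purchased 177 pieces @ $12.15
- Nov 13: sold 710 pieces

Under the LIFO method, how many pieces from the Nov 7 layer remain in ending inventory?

Nov 13, 710 sold [LIFO — newest first]: 177 @ $12.15 + 197 @ $11.55 + 249 @ $11.15 + 87 @ $13.20 = $8,350.65
Ending inventory: 64 @ $14.40 + 233 @ $13.15 + 141 @ $13.20 = $5,846.75

141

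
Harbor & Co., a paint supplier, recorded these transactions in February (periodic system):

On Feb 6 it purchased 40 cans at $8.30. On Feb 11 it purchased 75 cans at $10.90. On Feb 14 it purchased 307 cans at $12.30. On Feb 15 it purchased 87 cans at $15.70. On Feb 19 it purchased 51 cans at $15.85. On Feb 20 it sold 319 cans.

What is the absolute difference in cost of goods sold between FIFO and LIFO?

$741.85

FIFO COGS: 40 @ $8.30 + 75 @ $10.90 + 204 @ $12.30 = $3,658.70
LIFO COGS: 51 @ $15.85 + 87 @ $15.70 + 181 @ $12.30 = $4,400.55
Difference = |$3,658.70 − $4,400.55| = $741.85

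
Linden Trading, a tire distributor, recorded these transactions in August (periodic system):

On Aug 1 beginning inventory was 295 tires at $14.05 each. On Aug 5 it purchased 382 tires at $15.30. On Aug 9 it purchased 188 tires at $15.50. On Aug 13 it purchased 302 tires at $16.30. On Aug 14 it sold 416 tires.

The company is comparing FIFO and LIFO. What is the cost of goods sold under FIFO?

COGS = $5,996.05

FIFO COGS: 295 @ $14.05 + 121 @ $15.30 = $5,996.05
LIFO COGS: 302 @ $16.30 + 114 @ $15.50 = $6,689.60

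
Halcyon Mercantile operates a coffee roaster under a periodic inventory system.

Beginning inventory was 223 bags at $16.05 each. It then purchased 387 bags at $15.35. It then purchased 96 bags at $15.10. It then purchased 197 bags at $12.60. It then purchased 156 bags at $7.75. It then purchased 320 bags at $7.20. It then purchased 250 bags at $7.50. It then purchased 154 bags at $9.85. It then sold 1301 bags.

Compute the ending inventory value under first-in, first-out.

Sale 1 (1301) [FIFO — oldest first]: 223 @ $16.05 + 387 @ $15.35 + 96 @ $15.10 + 197 @ $12.60 + 156 @ $7.75 + 242 @ $7.20 = $16,402.80
Ending inventory: 78 @ $7.20 + 250 @ $7.50 + 154 @ $9.85 = $3,953.50
Check: goods available $20,356.30 = COGS $16,402.80 + ending $3,953.50

Ending inventory = $3,953.50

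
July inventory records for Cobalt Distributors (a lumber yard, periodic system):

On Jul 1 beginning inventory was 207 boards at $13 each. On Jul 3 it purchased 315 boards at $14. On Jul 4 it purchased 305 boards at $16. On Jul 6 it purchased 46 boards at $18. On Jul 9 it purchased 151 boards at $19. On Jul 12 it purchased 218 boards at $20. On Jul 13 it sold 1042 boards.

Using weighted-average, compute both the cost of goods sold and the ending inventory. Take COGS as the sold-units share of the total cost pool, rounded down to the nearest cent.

Jul 13, sell 1042: 1042/1242 × $20,038.00 → $16,811.26
Ending inventory (cost pool remaining) = $3,226.74
Check: goods available $20,038.00 = COGS $16,811.26 + ending $3,226.74

COGS = $16,811.26; ending inventory = $3,226.74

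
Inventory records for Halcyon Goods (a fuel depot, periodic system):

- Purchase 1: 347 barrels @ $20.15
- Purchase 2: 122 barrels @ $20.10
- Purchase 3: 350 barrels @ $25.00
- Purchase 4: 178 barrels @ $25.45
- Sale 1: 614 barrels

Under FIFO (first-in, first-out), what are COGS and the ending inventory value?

Sale 1 (614) [FIFO — oldest first]: 347 @ $20.15 + 122 @ $20.10 + 145 @ $25.00 = $13,069.25
Ending inventory: 205 @ $25.00 + 178 @ $25.45 = $9,655.10

COGS = $13,069.25; ending inventory = $9,655.10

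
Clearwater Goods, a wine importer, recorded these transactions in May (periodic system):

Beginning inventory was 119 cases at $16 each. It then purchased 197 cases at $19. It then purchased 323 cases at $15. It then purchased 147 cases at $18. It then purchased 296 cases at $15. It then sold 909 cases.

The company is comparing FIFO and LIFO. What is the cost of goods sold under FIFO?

COGS = $14,983

FIFO COGS: 119 @ $16 + 197 @ $19 + 323 @ $15 + 147 @ $18 + 123 @ $15 = $14,983
LIFO COGS: 296 @ $15 + 147 @ $18 + 323 @ $15 + 143 @ $19 = $14,648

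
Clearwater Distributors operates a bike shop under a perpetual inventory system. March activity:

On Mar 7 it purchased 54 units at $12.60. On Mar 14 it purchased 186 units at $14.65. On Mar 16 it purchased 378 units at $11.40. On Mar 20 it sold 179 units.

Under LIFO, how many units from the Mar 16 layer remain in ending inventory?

199

Mar 20, 179 sold [LIFO — newest first]: 179 @ $11.40 = $2,040.60
Ending inventory: 54 @ $12.60 + 186 @ $14.65 + 199 @ $11.40 = $5,673.90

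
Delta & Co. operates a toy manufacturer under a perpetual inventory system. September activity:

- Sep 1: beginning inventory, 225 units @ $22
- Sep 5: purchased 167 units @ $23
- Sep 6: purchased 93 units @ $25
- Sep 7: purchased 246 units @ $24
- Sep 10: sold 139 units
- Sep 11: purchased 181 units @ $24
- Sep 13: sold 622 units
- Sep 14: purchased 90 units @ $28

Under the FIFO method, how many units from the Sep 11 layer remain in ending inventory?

151

Sep 10, 139 sold [FIFO — oldest first]: 139 @ $22 = $3,058
Sep 13, 622 sold [FIFO — oldest first]: 86 @ $22 + 167 @ $23 + 93 @ $25 + 246 @ $24 + 30 @ $24 = $14,682
Total COGS = $3,058 + $14,682 = $17,740
Ending inventory: 151 @ $24 + 90 @ $28 = $6,144
Check: goods available $23,884 = COGS $17,740 + ending $6,144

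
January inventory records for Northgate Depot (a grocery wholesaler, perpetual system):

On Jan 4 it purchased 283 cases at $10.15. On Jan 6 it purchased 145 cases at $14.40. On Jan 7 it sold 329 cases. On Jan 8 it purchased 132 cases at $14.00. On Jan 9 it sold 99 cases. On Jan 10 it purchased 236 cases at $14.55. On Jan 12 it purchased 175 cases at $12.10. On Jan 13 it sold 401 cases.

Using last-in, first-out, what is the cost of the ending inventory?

Ending inventory = $1,612.35

Jan 7, 329 sold [LIFO — newest first]: 145 @ $14.40 + 184 @ $10.15 = $3,955.60
Jan 9, 99 sold [LIFO — newest first]: 99 @ $14.00 = $1,386.00
Jan 13, 401 sold [LIFO — newest first]: 175 @ $12.10 + 226 @ $14.55 = $5,405.80
Total COGS = $3,955.60 + $1,386.00 + $5,405.80 = $10,747.40
Ending inventory: 99 @ $10.15 + 33 @ $14.00 + 10 @ $14.55 = $1,612.35
Check: goods available $12,359.75 = COGS $10,747.40 + ending $1,612.35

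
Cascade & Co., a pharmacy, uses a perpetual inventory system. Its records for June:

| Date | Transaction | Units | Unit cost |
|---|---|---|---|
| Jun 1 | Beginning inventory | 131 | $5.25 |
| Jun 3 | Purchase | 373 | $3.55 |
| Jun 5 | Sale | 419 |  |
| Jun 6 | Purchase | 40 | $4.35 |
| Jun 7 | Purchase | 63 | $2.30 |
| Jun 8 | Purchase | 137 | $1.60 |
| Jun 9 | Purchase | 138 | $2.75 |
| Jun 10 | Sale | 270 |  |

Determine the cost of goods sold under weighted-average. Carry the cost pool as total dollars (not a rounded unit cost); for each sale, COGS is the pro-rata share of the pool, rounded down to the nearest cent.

COGS = $2,405.56

After Jun 1: 131 on hand, pool $687.75 (≈ $5.2500 each)
After Jun 3: 504 on hand, pool $2,011.90 (≈ $3.9919 each)
Jun 5, sell 419: 419/504 × $2,011.90 → $1,672.59
After Jun 6: 125 on hand, pool $513.31 (≈ $4.1065 each)
After Jun 7: 188 on hand, pool $658.21 (≈ $3.5011 each)
After Jun 8: 325 on hand, pool $877.41 (≈ $2.6997 each)
After Jun 9: 463 on hand, pool $1,256.91 (≈ $2.7147 each)
Jun 10, sell 270: 270/463 × $1,256.91 → $732.97
Total COGS = $1,672.59 + $732.97 = $2,405.56
Ending inventory (cost pool remaining) = $523.94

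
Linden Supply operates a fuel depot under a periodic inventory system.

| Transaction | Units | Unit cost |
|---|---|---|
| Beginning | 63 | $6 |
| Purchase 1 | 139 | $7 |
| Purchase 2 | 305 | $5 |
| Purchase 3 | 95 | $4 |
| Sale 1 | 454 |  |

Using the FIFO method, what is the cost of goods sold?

Sale 1 (454) [FIFO — oldest first]: 63 @ $6 + 139 @ $7 + 252 @ $5 = $2,611
Ending inventory: 53 @ $5 + 95 @ $4 = $645
Check: goods available $3,256 = COGS $2,611 + ending $645

COGS = $2,611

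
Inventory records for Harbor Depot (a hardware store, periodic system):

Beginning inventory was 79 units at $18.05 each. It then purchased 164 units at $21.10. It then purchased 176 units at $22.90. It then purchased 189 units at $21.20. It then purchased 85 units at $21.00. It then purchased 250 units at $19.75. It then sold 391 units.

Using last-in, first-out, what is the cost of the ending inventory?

Ending inventory = $11,736.35

Sale 1 (391) [LIFO — newest first]: 250 @ $19.75 + 85 @ $21.00 + 56 @ $21.20 = $7,909.70
Ending inventory: 79 @ $18.05 + 164 @ $21.10 + 176 @ $22.90 + 133 @ $21.20 = $11,736.35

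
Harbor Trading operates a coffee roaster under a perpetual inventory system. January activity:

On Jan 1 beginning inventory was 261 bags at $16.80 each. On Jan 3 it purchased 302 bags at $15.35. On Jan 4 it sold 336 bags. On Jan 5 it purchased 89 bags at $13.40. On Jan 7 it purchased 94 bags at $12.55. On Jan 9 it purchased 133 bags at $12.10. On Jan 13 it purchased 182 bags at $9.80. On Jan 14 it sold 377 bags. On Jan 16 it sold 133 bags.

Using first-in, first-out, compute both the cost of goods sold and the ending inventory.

COGS = $12,602.80; ending inventory = $2,182.90

Jan 4, 336 sold [FIFO — oldest first]: 261 @ $16.80 + 75 @ $15.35 = $5,536.05
Jan 14, 377 sold [FIFO — oldest first]: 227 @ $15.35 + 89 @ $13.40 + 61 @ $12.55 = $5,442.60
Jan 16, 133 sold [FIFO — oldest first]: 33 @ $12.55 + 100 @ $12.10 = $1,624.15
Total COGS = $5,536.05 + $5,442.60 + $1,624.15 = $12,602.80
Ending inventory: 33 @ $12.10 + 182 @ $9.80 = $2,182.90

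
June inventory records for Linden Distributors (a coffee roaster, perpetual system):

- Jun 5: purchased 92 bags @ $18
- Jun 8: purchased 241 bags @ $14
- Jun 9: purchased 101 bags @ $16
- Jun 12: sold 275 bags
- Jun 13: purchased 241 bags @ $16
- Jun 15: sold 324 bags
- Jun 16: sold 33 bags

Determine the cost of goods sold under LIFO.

COGS = $9,728

Jun 12, 275 sold [LIFO — newest first]: 101 @ $16 + 174 @ $14 = $4,052
Jun 15, 324 sold [LIFO — newest first]: 241 @ $16 + 67 @ $14 + 16 @ $18 = $5,082
Jun 16, 33 sold [LIFO — newest first]: 33 @ $18 = $594
Total COGS = $4,052 + $5,082 + $594 = $9,728
Ending inventory: 43 @ $18 = $774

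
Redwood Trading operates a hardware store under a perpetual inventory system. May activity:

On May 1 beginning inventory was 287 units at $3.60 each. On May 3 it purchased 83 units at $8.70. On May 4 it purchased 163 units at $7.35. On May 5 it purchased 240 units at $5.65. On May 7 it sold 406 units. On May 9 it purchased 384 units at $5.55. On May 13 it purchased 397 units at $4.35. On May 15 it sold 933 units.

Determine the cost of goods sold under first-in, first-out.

May 7, 406 sold [FIFO — oldest first]: 287 @ $3.60 + 83 @ $8.70 + 36 @ $7.35 = $2,019.90
May 15, 933 sold [FIFO — oldest first]: 127 @ $7.35 + 240 @ $5.65 + 384 @ $5.55 + 182 @ $4.35 = $5,212.35
Total COGS = $2,019.90 + $5,212.35 = $7,232.25
Ending inventory: 215 @ $4.35 = $935.25
Check: goods available $8,167.50 = COGS $7,232.25 + ending $935.25

COGS = $7,232.25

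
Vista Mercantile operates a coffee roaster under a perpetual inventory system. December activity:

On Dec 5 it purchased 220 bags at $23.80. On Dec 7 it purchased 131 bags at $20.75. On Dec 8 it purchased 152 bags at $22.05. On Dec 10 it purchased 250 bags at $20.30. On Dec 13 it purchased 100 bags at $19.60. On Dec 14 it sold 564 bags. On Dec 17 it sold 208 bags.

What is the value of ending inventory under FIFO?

Dec 14, 564 sold [FIFO — oldest first]: 220 @ $23.80 + 131 @ $20.75 + 152 @ $22.05 + 61 @ $20.30 = $12,544.15
Dec 17, 208 sold [FIFO — oldest first]: 189 @ $20.30 + 19 @ $19.60 = $4,209.10
Total COGS = $12,544.15 + $4,209.10 = $16,753.25
Ending inventory: 81 @ $19.60 = $1,587.60

Ending inventory = $1,587.60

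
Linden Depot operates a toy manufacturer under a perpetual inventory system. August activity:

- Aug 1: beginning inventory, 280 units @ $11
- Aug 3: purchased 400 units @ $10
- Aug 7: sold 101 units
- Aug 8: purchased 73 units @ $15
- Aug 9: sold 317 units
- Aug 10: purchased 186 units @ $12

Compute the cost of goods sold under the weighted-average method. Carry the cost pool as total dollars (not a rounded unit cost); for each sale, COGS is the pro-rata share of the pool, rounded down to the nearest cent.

COGS = $4,514.96

After Aug 1: 280 on hand, pool $3,080.00 (≈ $11.0000 each)
After Aug 3: 680 on hand, pool $7,080.00 (≈ $10.4118 each)
Aug 7, sell 101: 101/680 × $7,080.00 → $1,051.58
After Aug 8: 652 on hand, pool $7,123.42 (≈ $10.9255 each)
Aug 9, sell 317: 317/652 × $7,123.42 → $3,463.38
After Aug 10: 521 on hand, pool $5,892.04 (≈ $11.3091 each)
Total COGS = $1,051.58 + $3,463.38 = $4,514.96
Ending inventory (cost pool remaining) = $5,892.04
Check: goods available $10,407.00 = COGS $4,514.96 + ending $5,892.04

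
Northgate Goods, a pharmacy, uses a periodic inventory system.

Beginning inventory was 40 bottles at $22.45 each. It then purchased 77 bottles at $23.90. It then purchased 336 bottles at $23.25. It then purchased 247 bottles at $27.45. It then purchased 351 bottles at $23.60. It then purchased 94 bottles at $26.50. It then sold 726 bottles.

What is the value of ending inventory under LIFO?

Sale 1 (726) [LIFO — newest first]: 94 @ $26.50 + 351 @ $23.60 + 247 @ $27.45 + 34 @ $23.25 = $18,345.25
Ending inventory: 40 @ $22.45 + 77 @ $23.90 + 302 @ $23.25 = $9,759.80

Ending inventory = $9,759.80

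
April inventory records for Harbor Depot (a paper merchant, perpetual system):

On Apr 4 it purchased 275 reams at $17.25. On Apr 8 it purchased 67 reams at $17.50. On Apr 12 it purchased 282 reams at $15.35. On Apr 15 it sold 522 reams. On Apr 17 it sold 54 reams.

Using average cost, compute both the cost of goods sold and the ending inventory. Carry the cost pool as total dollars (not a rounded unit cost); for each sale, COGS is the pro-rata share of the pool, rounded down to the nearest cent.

COGS = $9,456.87; ending inventory = $788.08

After Apr 4: 275 on hand, pool $4,743.75 (≈ $17.2500 each)
After Apr 8: 342 on hand, pool $5,916.25 (≈ $17.2990 each)
After Apr 12: 624 on hand, pool $10,244.95 (≈ $16.4182 each)
Apr 15, sell 522: 522/624 × $10,244.95 → $8,570.29
Apr 17, sell 54: 54/102 × $1,674.66 → $886.58
Total COGS = $8,570.29 + $886.58 = $9,456.87
Ending inventory (cost pool remaining) = $788.08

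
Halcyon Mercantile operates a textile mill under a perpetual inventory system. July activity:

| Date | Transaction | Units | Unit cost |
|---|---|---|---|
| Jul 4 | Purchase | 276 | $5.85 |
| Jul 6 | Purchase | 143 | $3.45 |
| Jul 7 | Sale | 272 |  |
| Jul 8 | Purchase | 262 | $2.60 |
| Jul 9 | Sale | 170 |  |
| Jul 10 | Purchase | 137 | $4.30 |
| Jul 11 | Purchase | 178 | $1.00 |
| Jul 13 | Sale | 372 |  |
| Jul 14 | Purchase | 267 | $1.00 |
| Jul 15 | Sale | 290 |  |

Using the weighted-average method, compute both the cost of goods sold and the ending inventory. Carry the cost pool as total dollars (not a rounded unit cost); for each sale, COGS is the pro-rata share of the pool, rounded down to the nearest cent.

After Jul 4: 276 on hand, pool $1,614.60 (≈ $5.8500 each)
After Jul 6: 419 on hand, pool $2,107.95 (≈ $5.0309 each)
Jul 7, sell 272: 272/419 × $2,107.95 → $1,368.40
After Jul 8: 409 on hand, pool $1,420.75 (≈ $3.4737 each)
Jul 9, sell 170: 170/409 × $1,420.75 → $590.53
After Jul 10: 376 on hand, pool $1,419.32 (≈ $3.7748 each)
After Jul 11: 554 on hand, pool $1,597.32 (≈ $2.8832 each)
Jul 13, sell 372: 372/554 × $1,597.32 → $1,072.56
After Jul 14: 449 on hand, pool $791.76 (≈ $1.7634 each)
Jul 15, sell 290: 290/449 × $791.76 → $511.38
Total COGS = $1,368.40 + $590.53 + $1,072.56 + $511.38 = $3,542.87
Ending inventory (cost pool remaining) = $280.38

COGS = $3,542.87; ending inventory = $280.38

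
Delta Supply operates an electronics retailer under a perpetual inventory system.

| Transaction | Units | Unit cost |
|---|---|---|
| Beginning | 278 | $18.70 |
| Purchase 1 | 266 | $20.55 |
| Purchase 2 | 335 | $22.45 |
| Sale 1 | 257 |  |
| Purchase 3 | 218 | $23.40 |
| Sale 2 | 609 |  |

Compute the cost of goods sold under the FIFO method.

Sale 1 (257) [FIFO — oldest first]: 257 @ $18.70 = $4,805.90
Sale 2 (609) [FIFO — oldest first]: 21 @ $18.70 + 266 @ $20.55 + 322 @ $22.45 = $13,087.90
Total COGS = $4,805.90 + $13,087.90 = $17,893.80
Ending inventory: 13 @ $22.45 + 218 @ $23.40 = $5,393.05

COGS = $17,893.80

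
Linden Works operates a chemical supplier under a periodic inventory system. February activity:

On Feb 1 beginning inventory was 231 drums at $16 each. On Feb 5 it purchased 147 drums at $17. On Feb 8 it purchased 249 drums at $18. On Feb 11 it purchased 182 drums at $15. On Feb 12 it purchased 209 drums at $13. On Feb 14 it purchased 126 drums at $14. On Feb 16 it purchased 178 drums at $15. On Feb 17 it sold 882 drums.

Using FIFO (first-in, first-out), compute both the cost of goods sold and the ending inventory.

COGS = $14,356; ending inventory = $6,202

Feb 17, 882 sold [FIFO — oldest first]: 231 @ $16 + 147 @ $17 + 249 @ $18 + 182 @ $15 + 73 @ $13 = $14,356
Ending inventory: 136 @ $13 + 126 @ $14 + 178 @ $15 = $6,202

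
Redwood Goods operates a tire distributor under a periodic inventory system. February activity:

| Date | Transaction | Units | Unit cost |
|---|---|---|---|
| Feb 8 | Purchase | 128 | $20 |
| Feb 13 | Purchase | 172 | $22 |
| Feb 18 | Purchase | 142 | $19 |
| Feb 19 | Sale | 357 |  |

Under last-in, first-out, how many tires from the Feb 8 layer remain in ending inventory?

85

Feb 19, 357 sold [LIFO — newest first]: 142 @ $19 + 172 @ $22 + 43 @ $20 = $7,342
Ending inventory: 85 @ $20 = $1,700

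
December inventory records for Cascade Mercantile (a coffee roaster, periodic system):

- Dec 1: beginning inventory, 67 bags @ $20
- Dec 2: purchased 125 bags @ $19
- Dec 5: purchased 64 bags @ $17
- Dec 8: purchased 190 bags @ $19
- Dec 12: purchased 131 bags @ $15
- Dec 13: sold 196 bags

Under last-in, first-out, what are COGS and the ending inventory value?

Dec 13, 196 sold [LIFO — newest first]: 131 @ $15 + 65 @ $19 = $3,200
Ending inventory: 67 @ $20 + 125 @ $19 + 64 @ $17 + 125 @ $19 = $7,178

COGS = $3,200; ending inventory = $7,178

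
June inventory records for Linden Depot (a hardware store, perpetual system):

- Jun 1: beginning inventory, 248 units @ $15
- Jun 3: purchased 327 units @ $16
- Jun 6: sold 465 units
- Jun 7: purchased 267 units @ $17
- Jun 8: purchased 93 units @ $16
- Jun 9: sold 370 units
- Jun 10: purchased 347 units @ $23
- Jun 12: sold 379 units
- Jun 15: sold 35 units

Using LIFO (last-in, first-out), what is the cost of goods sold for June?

COGS = $22,465

Jun 6, 465 sold [LIFO — newest first]: 327 @ $16 + 138 @ $15 = $7,302
Jun 9, 370 sold [LIFO — newest first]: 93 @ $16 + 267 @ $17 + 10 @ $15 = $6,177
Jun 12, 379 sold [LIFO — newest first]: 347 @ $23 + 32 @ $15 = $8,461
Jun 15, 35 sold [LIFO — newest first]: 35 @ $15 = $525
Total COGS = $7,302 + $6,177 + $8,461 + $525 = $22,465
Ending inventory: 33 @ $15 = $495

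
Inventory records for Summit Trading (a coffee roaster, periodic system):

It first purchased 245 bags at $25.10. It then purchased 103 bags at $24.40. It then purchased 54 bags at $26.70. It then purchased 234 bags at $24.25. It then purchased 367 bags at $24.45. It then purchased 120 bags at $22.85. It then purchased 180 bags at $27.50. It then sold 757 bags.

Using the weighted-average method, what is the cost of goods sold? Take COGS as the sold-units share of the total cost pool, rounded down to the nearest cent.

COGS = $18,848.98

Sale 1, sell 757: 757/1303 × $32,444.15 → $18,848.98
Ending inventory (cost pool remaining) = $13,595.17
Check: goods available $32,444.15 = COGS $18,848.98 + ending $13,595.17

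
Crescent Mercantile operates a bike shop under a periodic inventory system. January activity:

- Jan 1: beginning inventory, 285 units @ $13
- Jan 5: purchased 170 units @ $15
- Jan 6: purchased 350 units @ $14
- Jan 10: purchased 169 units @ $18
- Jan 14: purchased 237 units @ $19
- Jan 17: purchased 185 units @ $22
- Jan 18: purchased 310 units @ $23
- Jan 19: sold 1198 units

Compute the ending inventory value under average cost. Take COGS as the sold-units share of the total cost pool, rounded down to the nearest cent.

Ending inventory = $8,903.40

Jan 19, sell 1198: 1198/1706 × $29,900.00 → $20,996.60
Ending inventory (cost pool remaining) = $8,903.40
Check: goods available $29,900.00 = COGS $20,996.60 + ending $8,903.40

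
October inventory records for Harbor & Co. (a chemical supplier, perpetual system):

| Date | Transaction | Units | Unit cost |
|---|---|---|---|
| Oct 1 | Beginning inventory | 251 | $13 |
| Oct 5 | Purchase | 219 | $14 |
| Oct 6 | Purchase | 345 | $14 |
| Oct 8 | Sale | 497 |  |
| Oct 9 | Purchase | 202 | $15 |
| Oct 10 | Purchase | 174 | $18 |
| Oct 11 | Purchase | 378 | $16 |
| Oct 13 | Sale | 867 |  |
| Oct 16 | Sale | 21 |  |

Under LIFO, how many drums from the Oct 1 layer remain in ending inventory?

184

Oct 8, 497 sold [LIFO — newest first]: 345 @ $14 + 152 @ $14 = $6,958
Oct 13, 867 sold [LIFO — newest first]: 378 @ $16 + 174 @ $18 + 202 @ $15 + 67 @ $14 + 46 @ $13 = $13,746
Oct 16, 21 sold [LIFO — newest first]: 21 @ $13 = $273
Total COGS = $6,958 + $13,746 + $273 = $20,977
Ending inventory: 184 @ $13 = $2,392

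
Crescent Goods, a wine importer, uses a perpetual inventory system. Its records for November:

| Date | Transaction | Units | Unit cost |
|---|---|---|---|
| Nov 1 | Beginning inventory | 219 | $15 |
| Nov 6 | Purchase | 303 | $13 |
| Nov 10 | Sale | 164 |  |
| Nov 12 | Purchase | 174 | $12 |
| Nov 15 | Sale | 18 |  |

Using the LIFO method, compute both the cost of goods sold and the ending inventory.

Nov 10, 164 sold [LIFO — newest first]: 164 @ $13 = $2,132
Nov 15, 18 sold [LIFO — newest first]: 18 @ $12 = $216
Total COGS = $2,132 + $216 = $2,348
Ending inventory: 219 @ $15 + 139 @ $13 + 156 @ $12 = $6,964

COGS = $2,348; ending inventory = $6,964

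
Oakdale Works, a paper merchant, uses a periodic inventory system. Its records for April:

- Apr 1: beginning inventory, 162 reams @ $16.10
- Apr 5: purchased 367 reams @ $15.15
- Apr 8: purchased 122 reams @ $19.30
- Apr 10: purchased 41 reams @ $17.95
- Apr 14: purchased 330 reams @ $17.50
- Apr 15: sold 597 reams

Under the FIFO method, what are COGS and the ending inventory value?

COGS = $9,480.65; ending inventory = $7,553.15

Apr 15, 597 sold [FIFO — oldest first]: 162 @ $16.10 + 367 @ $15.15 + 68 @ $19.30 = $9,480.65
Ending inventory: 54 @ $19.30 + 41 @ $17.95 + 330 @ $17.50 = $7,553.15
Check: goods available $17,033.80 = COGS $9,480.65 + ending $7,553.15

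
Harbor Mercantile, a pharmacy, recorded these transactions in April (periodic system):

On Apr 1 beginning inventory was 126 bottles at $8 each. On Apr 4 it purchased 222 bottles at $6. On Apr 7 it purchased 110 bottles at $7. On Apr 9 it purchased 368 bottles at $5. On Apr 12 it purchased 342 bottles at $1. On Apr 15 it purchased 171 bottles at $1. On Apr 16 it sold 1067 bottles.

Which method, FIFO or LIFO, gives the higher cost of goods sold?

FIFO COGS: 126 @ $8 + 222 @ $6 + 110 @ $7 + 368 @ $5 + 241 @ $1 = $5,191
LIFO COGS: 171 @ $1 + 342 @ $1 + 368 @ $5 + 110 @ $7 + 76 @ $6 = $3,579

FIFO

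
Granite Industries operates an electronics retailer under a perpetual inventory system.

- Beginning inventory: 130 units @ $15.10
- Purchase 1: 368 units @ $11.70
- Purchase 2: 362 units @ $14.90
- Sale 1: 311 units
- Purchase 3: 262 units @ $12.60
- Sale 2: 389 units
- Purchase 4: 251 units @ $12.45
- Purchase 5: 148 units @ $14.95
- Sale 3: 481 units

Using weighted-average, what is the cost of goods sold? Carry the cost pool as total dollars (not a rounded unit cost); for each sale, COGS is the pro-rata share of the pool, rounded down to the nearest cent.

After Beginning: 130 on hand, pool $1,963.00 (≈ $15.1000 each)
After Purchase 1: 498 on hand, pool $6,268.60 (≈ $12.5876 each)
After Purchase 2: 860 on hand, pool $11,662.40 (≈ $13.5609 each)
Sale 1, sell 311: 311/860 × $11,662.40 → $4,217.44
After Purchase 3: 811 on hand, pool $10,746.16 (≈ $13.2505 each)
Sale 2, sell 389: 389/811 × $10,746.16 → $5,154.44
After Purchase 4: 673 on hand, pool $8,716.67 (≈ $12.9520 each)
After Purchase 5: 821 on hand, pool $10,929.27 (≈ $13.3121 each)
Sale 3, sell 481: 481/821 × $10,929.27 → $6,403.14
Total COGS = $4,217.44 + $5,154.44 + $6,403.14 = $15,775.02
Ending inventory (cost pool remaining) = $4,526.13
Check: goods available $20,301.15 = COGS $15,775.02 + ending $4,526.13

COGS = $15,775.02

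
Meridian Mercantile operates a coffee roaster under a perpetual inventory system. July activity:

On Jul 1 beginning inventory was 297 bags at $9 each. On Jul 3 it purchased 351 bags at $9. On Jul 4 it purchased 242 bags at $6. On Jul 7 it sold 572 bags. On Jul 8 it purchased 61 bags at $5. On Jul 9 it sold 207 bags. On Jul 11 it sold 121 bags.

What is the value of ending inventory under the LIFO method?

Jul 7, 572 sold [LIFO — newest first]: 242 @ $6 + 330 @ $9 = $4,422
Jul 9, 207 sold [LIFO — newest first]: 61 @ $5 + 21 @ $9 + 125 @ $9 = $1,619
Jul 11, 121 sold [LIFO — newest first]: 121 @ $9 = $1,089
Total COGS = $4,422 + $1,619 + $1,089 = $7,130
Ending inventory: 51 @ $9 = $459

Ending inventory = $459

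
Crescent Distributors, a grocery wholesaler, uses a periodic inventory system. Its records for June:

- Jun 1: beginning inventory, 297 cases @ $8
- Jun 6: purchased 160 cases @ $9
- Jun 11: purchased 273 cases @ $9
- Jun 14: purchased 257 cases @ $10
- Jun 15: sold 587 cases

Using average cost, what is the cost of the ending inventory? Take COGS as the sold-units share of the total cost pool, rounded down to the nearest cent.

Ending inventory = $3,583.79

Jun 15, sell 587: 587/987 × $8,843.00 → $5,259.21
Ending inventory (cost pool remaining) = $3,583.79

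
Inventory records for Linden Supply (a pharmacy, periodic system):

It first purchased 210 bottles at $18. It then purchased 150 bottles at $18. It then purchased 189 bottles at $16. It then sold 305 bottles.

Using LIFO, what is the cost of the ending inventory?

Sale 1 (305) [LIFO — newest first]: 189 @ $16 + 116 @ $18 = $5,112
Ending inventory: 210 @ $18 + 34 @ $18 = $4,392
Check: goods available $9,504 = COGS $5,112 + ending $4,392

Ending inventory = $4,392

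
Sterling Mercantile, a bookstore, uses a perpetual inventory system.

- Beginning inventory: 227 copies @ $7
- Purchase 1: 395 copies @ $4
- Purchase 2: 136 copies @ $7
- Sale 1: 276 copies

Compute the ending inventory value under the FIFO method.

Sale 1 (276) [FIFO — oldest first]: 227 @ $7 + 49 @ $4 = $1,785
Ending inventory: 346 @ $4 + 136 @ $7 = $2,336
Check: goods available $4,121 = COGS $1,785 + ending $2,336

Ending inventory = $2,336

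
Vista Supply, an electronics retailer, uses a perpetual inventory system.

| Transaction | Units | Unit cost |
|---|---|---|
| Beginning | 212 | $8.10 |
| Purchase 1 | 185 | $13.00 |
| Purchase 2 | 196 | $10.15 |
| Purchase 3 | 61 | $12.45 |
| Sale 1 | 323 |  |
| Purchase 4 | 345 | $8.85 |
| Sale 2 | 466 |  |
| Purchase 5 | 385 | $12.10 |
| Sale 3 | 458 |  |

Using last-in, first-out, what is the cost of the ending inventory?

Ending inventory = $1,109.70

Sale 1 (323) [LIFO — newest first]: 61 @ $12.45 + 196 @ $10.15 + 66 @ $13.00 = $3,606.85
Sale 2 (466) [LIFO — newest first]: 345 @ $8.85 + 119 @ $13.00 + 2 @ $8.10 = $4,616.45
Sale 3 (458) [LIFO — newest first]: 385 @ $12.10 + 73 @ $8.10 = $5,249.80
Total COGS = $3,606.85 + $4,616.45 + $5,249.80 = $13,473.10
Ending inventory: 137 @ $8.10 = $1,109.70
Check: goods available $14,582.80 = COGS $13,473.10 + ending $1,109.70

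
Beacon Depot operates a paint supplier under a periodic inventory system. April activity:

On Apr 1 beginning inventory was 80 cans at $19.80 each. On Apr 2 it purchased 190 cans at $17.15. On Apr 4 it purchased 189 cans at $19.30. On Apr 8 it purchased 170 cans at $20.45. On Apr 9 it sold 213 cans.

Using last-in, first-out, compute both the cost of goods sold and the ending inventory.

Apr 9, 213 sold [LIFO — newest first]: 170 @ $20.45 + 43 @ $19.30 = $4,306.40
Ending inventory: 80 @ $19.80 + 190 @ $17.15 + 146 @ $19.30 = $7,660.30
Check: goods available $11,966.70 = COGS $4,306.40 + ending $7,660.30

COGS = $4,306.40; ending inventory = $7,660.30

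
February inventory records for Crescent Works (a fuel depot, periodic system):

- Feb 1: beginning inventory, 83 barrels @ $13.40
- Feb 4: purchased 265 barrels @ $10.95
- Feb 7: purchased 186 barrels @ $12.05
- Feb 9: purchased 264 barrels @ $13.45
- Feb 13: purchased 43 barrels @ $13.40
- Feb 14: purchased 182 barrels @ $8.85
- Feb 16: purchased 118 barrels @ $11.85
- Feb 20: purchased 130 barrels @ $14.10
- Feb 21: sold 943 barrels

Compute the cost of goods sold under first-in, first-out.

Feb 21, 943 sold [FIFO — oldest first]: 83 @ $13.40 + 265 @ $10.95 + 186 @ $12.05 + 264 @ $13.45 + 43 @ $13.40 + 102 @ $8.85 = $11,284.95
Ending inventory: 80 @ $8.85 + 118 @ $11.85 + 130 @ $14.10 = $3,939.30

COGS = $11,284.95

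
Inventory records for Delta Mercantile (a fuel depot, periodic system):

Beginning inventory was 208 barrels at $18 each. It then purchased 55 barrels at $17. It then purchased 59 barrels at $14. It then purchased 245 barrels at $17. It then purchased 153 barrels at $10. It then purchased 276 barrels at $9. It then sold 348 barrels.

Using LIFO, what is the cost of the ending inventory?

Ending inventory = $10,480

Sale 1 (348) [LIFO — newest first]: 276 @ $9 + 72 @ $10 = $3,204
Ending inventory: 208 @ $18 + 55 @ $17 + 59 @ $14 + 245 @ $17 + 81 @ $10 = $10,480
Check: goods available $13,684 = COGS $3,204 + ending $10,480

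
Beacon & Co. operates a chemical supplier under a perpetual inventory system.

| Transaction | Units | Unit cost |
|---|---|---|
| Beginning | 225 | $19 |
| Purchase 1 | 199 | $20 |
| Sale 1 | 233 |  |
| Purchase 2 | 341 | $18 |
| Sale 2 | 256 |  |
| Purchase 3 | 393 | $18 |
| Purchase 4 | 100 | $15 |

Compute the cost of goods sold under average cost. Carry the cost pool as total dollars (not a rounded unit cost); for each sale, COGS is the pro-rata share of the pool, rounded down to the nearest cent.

After Beginning: 225 on hand, pool $4,275.00 (≈ $19.0000 each)
After Purchase 1: 424 on hand, pool $8,255.00 (≈ $19.4693 each)
Sale 1, sell 233: 233/424 × $8,255.00 → $4,536.35
After Purchase 2: 532 on hand, pool $9,856.65 (≈ $18.5275 each)
Sale 2, sell 256: 256/532 × $9,856.65 → $4,743.04
After Purchase 3: 669 on hand, pool $12,187.61 (≈ $18.2177 each)
After Purchase 4: 769 on hand, pool $13,687.61 (≈ $17.7992 each)
Total COGS = $4,536.35 + $4,743.04 = $9,279.39
Ending inventory (cost pool remaining) = $13,687.61

COGS = $9,279.39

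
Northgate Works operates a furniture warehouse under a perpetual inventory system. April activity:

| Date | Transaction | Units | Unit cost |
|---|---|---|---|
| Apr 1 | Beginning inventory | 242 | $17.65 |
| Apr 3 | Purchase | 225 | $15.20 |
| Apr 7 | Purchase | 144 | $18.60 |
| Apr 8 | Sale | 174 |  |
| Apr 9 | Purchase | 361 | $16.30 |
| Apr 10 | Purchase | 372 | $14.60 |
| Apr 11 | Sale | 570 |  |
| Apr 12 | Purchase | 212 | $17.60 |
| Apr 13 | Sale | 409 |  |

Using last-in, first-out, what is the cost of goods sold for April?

Apr 8, 174 sold [LIFO — newest first]: 144 @ $18.60 + 30 @ $15.20 = $3,134.40
Apr 11, 570 sold [LIFO — newest first]: 372 @ $14.60 + 198 @ $16.30 = $8,658.60
Apr 13, 409 sold [LIFO — newest first]: 212 @ $17.60 + 163 @ $16.30 + 34 @ $15.20 = $6,904.90
Total COGS = $3,134.40 + $8,658.60 + $6,904.90 = $18,697.90
Ending inventory: 242 @ $17.65 + 161 @ $15.20 = $6,718.50

COGS = $18,697.90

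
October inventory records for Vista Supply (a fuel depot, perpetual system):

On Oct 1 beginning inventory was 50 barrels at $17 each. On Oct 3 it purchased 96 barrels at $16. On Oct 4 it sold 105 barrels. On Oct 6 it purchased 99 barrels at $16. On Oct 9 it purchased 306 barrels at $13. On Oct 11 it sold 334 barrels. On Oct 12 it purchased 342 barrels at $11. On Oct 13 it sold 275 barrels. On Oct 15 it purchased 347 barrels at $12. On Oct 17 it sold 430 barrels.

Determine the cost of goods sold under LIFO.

Oct 4, 105 sold [LIFO — newest first]: 96 @ $16 + 9 @ $17 = $1,689
Oct 11, 334 sold [LIFO — newest first]: 306 @ $13 + 28 @ $16 = $4,426
Oct 13, 275 sold [LIFO — newest first]: 275 @ $11 = $3,025
Oct 17, 430 sold [LIFO — newest first]: 347 @ $12 + 67 @ $11 + 16 @ $16 = $5,157
Total COGS = $1,689 + $4,426 + $3,025 + $5,157 = $14,297
Ending inventory: 41 @ $17 + 55 @ $16 = $1,577

COGS = $14,297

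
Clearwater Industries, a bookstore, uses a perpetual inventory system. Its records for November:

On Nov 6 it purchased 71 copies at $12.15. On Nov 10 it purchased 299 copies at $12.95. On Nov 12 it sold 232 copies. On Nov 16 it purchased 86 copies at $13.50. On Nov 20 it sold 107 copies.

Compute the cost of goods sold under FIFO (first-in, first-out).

COGS = $4,333.25

Nov 12, 232 sold [FIFO — oldest first]: 71 @ $12.15 + 161 @ $12.95 = $2,947.60
Nov 20, 107 sold [FIFO — oldest first]: 107 @ $12.95 = $1,385.65
Total COGS = $2,947.60 + $1,385.65 = $4,333.25
Ending inventory: 31 @ $12.95 + 86 @ $13.50 = $1,562.45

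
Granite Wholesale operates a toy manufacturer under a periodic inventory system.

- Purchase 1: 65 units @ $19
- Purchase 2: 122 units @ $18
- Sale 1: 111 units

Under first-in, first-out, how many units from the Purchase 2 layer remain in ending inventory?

Sale 1 (111) [FIFO — oldest first]: 65 @ $19 + 46 @ $18 = $2,063
Ending inventory: 76 @ $18 = $1,368
Check: goods available $3,431 = COGS $2,063 + ending $1,368

76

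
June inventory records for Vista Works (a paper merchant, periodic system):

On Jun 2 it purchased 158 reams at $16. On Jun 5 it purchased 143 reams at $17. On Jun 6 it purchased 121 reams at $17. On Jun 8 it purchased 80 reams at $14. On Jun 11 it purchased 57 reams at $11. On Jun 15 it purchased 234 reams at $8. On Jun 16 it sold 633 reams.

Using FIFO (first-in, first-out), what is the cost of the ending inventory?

Ending inventory = $1,280

Jun 16, 633 sold [FIFO — oldest first]: 158 @ $16 + 143 @ $17 + 121 @ $17 + 80 @ $14 + 57 @ $11 + 74 @ $8 = $9,355
Ending inventory: 160 @ $8 = $1,280
Check: goods available $10,635 = COGS $9,355 + ending $1,280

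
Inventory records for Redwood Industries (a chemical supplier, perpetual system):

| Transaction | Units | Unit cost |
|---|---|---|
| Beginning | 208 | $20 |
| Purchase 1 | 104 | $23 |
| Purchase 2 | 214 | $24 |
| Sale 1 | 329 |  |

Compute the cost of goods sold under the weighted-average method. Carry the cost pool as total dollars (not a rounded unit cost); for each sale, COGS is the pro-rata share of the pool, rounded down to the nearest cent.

COGS = $7,310.55

After Beginning: 208 on hand, pool $4,160.00 (≈ $20.0000 each)
After Purchase 1: 312 on hand, pool $6,552.00 (≈ $21.0000 each)
After Purchase 2: 526 on hand, pool $11,688.00 (≈ $22.2205 each)
Sale 1, sell 329: 329/526 × $11,688.00 → $7,310.55
Ending inventory (cost pool remaining) = $4,377.45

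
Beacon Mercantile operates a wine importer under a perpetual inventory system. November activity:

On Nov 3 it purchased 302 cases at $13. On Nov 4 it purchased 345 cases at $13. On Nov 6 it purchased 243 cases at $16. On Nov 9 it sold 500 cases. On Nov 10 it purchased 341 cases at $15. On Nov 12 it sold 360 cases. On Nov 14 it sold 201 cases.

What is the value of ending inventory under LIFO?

Nov 9, 500 sold [LIFO — newest first]: 243 @ $16 + 257 @ $13 = $7,229
Nov 12, 360 sold [LIFO — newest first]: 341 @ $15 + 19 @ $13 = $5,362
Nov 14, 201 sold [LIFO — newest first]: 69 @ $13 + 132 @ $13 = $2,613
Total COGS = $7,229 + $5,362 + $2,613 = $15,204
Ending inventory: 170 @ $13 = $2,210

Ending inventory = $2,210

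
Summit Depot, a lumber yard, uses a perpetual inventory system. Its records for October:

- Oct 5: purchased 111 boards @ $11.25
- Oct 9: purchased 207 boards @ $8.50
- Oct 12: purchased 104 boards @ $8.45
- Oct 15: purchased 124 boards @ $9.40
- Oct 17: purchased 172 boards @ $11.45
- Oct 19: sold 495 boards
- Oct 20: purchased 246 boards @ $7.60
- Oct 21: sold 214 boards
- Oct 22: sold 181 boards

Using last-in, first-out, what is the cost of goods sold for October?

Oct 19, 495 sold [LIFO — newest first]: 172 @ $11.45 + 124 @ $9.40 + 104 @ $8.45 + 95 @ $8.50 = $4,821.30
Oct 21, 214 sold [LIFO — newest first]: 214 @ $7.60 = $1,626.40
Oct 22, 181 sold [LIFO — newest first]: 32 @ $7.60 + 112 @ $8.50 + 37 @ $11.25 = $1,611.45
Total COGS = $4,821.30 + $1,626.40 + $1,611.45 = $8,059.15
Ending inventory: 74 @ $11.25 = $832.50

COGS = $8,059.15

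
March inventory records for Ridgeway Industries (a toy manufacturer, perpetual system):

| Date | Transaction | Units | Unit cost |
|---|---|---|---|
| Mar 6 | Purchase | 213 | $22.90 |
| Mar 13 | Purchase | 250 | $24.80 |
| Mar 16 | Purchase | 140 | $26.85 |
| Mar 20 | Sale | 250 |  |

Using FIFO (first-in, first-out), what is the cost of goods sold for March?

COGS = $5,795.30

Mar 20, 250 sold [FIFO — oldest first]: 213 @ $22.90 + 37 @ $24.80 = $5,795.30
Ending inventory: 213 @ $24.80 + 140 @ $26.85 = $9,041.40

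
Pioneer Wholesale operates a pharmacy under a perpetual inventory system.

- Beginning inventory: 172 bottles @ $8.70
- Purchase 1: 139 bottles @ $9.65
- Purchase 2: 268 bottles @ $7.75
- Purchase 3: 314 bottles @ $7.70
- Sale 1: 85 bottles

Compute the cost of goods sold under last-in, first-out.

Sale 1 (85) [LIFO — newest first]: 85 @ $7.70 = $654.50
Ending inventory: 172 @ $8.70 + 139 @ $9.65 + 268 @ $7.75 + 229 @ $7.70 = $6,678.05

COGS = $654.50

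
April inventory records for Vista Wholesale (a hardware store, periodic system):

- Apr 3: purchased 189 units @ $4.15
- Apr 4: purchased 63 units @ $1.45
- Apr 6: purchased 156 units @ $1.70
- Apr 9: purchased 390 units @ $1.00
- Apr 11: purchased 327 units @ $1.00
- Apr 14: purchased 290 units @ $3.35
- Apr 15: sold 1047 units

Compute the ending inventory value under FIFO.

Ending inventory = $1,049.50

Apr 15, 1047 sold [FIFO — oldest first]: 189 @ $4.15 + 63 @ $1.45 + 156 @ $1.70 + 390 @ $1.00 + 249 @ $1.00 = $1,779.90
Ending inventory: 78 @ $1.00 + 290 @ $3.35 = $1,049.50
Check: goods available $2,829.40 = COGS $1,779.90 + ending $1,049.50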